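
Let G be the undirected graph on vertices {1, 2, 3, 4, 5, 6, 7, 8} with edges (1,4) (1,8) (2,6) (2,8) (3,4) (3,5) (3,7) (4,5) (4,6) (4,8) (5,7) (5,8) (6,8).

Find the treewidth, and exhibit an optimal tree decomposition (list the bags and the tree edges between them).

Treewidth 2.
Bags: B1 = {3, 4, 5}  B2 = {4, 5, 8}  B3 = {4, 6, 8}  B4 = {3, 5, 7}  B5 = {1, 4, 8}  B6 = {2, 6, 8}
Tree: B1–B2, B2–B3, B1–B4, B3–B5, B3–B6

The largest bag has 3 vertices, giving width 2; this decomposition certifies tw(G) ≤ 2. For the lower bound, the 3 vertices {2, 6, 8} are pairwise adjacent, and any tree decomposition puts a clique entirely inside one bag — forcing width ≥ 2. Combining the bounds, tw(G) = 2.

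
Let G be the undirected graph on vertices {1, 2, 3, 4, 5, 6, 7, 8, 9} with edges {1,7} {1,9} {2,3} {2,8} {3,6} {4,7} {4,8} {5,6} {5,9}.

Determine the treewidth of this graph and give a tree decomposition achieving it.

The largest bag has 3 vertices, giving width 2; this decomposition certifies tw(G) ≤ 2. The edges 8–4–7–1–9–5–6–3–2–8 form a cycle, so G is not a tree and its treewidth is at least 2. Hence tw(G) = 2 exactly.

Treewidth 2.
One such decomposition:
Bags: B1 = {4, 7, 8}  B2 = {1, 7, 8}  B3 = {1, 8, 9}  B4 = {5, 8, 9}  B5 = {5, 6, 8}  B6 = {3, 6, 8}  B7 = {2, 3, 8}
Tree: B1–B2, B2–B3, B3–B4, B4–B5, B5–B6, B6–B7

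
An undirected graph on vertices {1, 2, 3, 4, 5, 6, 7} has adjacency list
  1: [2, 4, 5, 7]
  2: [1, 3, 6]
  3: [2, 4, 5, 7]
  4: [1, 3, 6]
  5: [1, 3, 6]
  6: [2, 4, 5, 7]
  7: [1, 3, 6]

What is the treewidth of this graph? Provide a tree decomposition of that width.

The largest bag has 4 vertices, giving width 3; this decomposition certifies tw(G) ≤ 3. For the lower bound: the 4 vertex sets {5,6}, {3,7}, {1}, {2} are disjoint, each induces a connected subgraph, and every pair is joined by at least one edge of G. Contracting each set to a single vertex therefore yields K_{4} as a minor, and since treewidth is minor-monotone, tw(G) ≥ tw(K_{4}) = 3. Hence tw(G) = 3 exactly.

Treewidth 3.
One such decomposition:
Bags: B1 = {1, 3, 5, 6}  B2 = {1, 3, 6, 7}  B3 = {1, 2, 3, 6}  B4 = {1, 3, 4, 6}
Tree: B1–B2, B2–B3, B3–B4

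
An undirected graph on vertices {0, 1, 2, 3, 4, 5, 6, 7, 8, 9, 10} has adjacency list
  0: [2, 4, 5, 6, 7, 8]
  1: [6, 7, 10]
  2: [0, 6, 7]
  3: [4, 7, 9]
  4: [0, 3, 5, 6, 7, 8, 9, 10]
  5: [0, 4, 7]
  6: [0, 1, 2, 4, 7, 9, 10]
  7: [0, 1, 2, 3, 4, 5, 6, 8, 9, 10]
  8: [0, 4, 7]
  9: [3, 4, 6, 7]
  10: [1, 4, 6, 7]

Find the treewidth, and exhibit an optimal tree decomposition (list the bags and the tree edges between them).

Every bag has size at most 4, so the width is 4 − 1 = 3 and tw(G) ≤ 3. Conversely, {1, 6, 7, 10} is a clique of size 4, and the vertices of any clique must share a bag in every tree decomposition; so some bag has ≥ 4 vertices and tw(G) ≥ 3. Hence tw(G) = 3 exactly.

Treewidth 3.
One optimal decomposition is:
Bags: B1 = {0, 4, 6, 7}  B2 = {0, 4, 5, 7}  B3 = {4, 6, 7, 10}  B4 = {4, 6, 7, 9}  B5 = {1, 6, 7, 10}  B6 = {0, 2, 6, 7}  B7 = {0, 4, 7, 8}  B8 = {3, 4, 7, 9}
Tree: B1–B2, B1–B3, B3–B4, B3–B5, B1–B6, B2–B7, B4–B8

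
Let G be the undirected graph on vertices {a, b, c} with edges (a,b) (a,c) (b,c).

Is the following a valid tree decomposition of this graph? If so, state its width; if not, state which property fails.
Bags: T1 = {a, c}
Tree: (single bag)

A tree decomposition must satisfy three properties: every vertex lies in some bag; for every edge, both endpoints lie together in some bag; and for every vertex, the bags containing it form a connected subtree. Here vertex b appears in no bag, so the decomposition is invalid.

No — vertex b appears in no bag.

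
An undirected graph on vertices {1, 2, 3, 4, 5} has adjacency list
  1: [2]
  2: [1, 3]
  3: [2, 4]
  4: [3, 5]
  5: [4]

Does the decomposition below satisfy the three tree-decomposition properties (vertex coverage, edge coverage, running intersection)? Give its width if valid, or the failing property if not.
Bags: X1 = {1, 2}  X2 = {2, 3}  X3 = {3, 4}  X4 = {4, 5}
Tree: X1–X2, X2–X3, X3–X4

Yes; width 1.

Checking the three conditions: (i) the bags cover all of {1, 2, 3, 4, 5}; (ii) for each edge, some bag contains both endpoints; (iii) the bags containing any fixed vertex form a subtree. All hold, so the decomposition is valid with width 2 − 1 = 1.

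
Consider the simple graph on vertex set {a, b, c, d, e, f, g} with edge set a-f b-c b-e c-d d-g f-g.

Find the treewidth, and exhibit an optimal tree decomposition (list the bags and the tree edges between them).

The largest bag has 2 vertices, giving width 1; this decomposition certifies tw(G) ≤ 1. G has an edge, so its treewidth is at least 1. Combining the bounds, tw(G) = 1.

Treewidth 1.
One optimal decomposition is:
Bags: B1 = {b, e}  B2 = {b, c}  B3 = {c, d}  B4 = {d, g}  B5 = {f, g}  B6 = {a, f}
Tree: B1–B2, B2–B3, B3–B4, B4–B5, B5–B6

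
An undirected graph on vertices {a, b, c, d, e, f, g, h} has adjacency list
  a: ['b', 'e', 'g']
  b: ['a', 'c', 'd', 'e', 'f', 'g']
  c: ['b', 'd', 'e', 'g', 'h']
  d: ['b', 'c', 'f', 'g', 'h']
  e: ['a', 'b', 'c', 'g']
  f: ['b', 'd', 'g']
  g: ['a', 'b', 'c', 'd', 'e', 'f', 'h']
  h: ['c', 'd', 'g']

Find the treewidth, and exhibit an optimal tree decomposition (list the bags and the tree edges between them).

Treewidth 3.
Bags: B1 = {b, c, e, g}  B2 = {b, c, d, g}  B3 = {a, b, e, g}  B4 = {b, d, f, g}  B5 = {c, d, g, h}
Tree: B1–B2, B1–B3, B2–B4, B2–B5

Every bag has size at most 4, so the width is 4 − 1 = 3 and tw(G) ≤ 3. On the other hand G contains the 4-clique {c, d, g, h}. A clique must lie in a single bag of any decomposition, so no decomposition can have width below 3. Hence tw(G) = 3 exactly.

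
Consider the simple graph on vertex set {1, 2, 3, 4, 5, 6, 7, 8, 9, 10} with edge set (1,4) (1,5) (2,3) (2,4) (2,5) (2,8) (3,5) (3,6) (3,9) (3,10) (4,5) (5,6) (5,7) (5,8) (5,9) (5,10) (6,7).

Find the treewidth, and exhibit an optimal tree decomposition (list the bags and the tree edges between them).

Treewidth 2.
One optimal decomposition is:
Bags: B1 = {2, 3, 5}  B2 = {2, 4, 5}  B3 = {1, 4, 5}  B4 = {3, 5, 6}  B5 = {2, 5, 8}  B6 = {3, 5, 10}  B7 = {5, 6, 7}  B8 = {3, 5, 9}
Tree: B1–B2, B2–B3, B1–B4, B1–B5, B1–B6, B4–B7, B1–B8

The largest bag has 3 vertices, giving width 2; this decomposition certifies tw(G) ≤ 2. For the lower bound, the 3 vertices {1, 4, 5} are pairwise adjacent, and any tree decomposition puts a clique entirely inside one bag — forcing width ≥ 2. The upper and lower bounds meet at 2, so that is the treewidth.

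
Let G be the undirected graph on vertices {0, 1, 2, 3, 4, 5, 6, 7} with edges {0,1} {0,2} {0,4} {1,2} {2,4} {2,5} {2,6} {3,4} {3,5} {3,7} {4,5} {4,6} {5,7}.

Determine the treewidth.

2

A width-2 tree decomposition is:
Bags: B1 = {2, 4, 5}  B2 = {2, 4, 6}  B3 = {0, 2, 4}  B4 = {3, 4, 5}  B5 = {3, 5, 7}  B6 = {0, 1, 2}
Tree: B1–B2, B1–B3, B1–B4, B4–B5, B3–B6
Every bag has size at most 3, so the width is 3 − 1 = 2 and tw(G) ≤ 2. Conversely, {0, 1, 2} is a clique of size 3, and the vertices of any clique must share a bag in every tree decomposition; so some bag has ≥ 3 vertices and tw(G) ≥ 2. Combining the bounds, tw(G) = 2.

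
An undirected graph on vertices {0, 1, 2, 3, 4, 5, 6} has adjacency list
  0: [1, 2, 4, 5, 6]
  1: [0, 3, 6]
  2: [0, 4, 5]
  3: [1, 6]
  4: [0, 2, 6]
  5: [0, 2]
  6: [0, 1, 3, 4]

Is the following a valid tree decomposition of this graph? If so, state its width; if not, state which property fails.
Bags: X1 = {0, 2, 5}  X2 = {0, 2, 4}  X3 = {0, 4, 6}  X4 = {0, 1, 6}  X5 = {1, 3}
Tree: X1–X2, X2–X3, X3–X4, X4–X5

A tree decomposition must satisfy three properties: every vertex lies in some bag; for every edge, both endpoints lie together in some bag; and for every vertex, the bags containing it form a connected subtree. Here edge (6,3) lies in no bag, so the decomposition is invalid.

No — edge (6,3) lies in no bag.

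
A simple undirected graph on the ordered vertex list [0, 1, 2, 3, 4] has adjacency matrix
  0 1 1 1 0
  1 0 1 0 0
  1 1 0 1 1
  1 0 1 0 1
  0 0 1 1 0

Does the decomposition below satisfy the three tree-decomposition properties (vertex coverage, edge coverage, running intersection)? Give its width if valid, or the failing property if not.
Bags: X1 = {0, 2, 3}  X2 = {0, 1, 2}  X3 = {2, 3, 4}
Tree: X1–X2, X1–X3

Yes; width 2.

Vertex coverage: the bags together contain {0, 1, 2, 3, 4}, the full vertex set. Edge coverage: each edge of G has both endpoints in at least one bag. Running intersection: for every vertex, the bags containing it form a connected subtree. All three properties hold, so this is a valid tree decomposition of width max|bag| − 1 = 2, and hence tw(G) ≤ 2.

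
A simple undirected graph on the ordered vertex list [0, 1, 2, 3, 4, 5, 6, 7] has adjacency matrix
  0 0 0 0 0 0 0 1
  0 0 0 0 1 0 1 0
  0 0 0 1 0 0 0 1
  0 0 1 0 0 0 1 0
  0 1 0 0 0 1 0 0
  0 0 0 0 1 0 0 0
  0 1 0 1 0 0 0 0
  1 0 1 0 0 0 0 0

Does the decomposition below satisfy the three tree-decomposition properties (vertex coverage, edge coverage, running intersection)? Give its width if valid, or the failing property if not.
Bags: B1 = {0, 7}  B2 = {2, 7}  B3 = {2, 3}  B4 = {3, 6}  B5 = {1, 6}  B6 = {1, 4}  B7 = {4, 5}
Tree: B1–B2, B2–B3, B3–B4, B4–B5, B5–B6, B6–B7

Checking the three conditions: (i) the bags cover all of {0, 1, 2, 3, 4, 5, 6, 7}; (ii) for each edge, some bag contains both endpoints; (iii) the bags containing any fixed vertex form a subtree. All hold, so the decomposition is valid with width 2 − 1 = 1.

Yes; width 1.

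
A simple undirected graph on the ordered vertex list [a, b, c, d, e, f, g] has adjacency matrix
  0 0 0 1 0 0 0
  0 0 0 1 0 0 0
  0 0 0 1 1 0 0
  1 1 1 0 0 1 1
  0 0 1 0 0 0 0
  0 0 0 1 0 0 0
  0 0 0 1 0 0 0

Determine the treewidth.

A width-1 tree decomposition is:
Bags: B1 = {b, d}  B2 = {a, d}  B3 = {d, g}  B4 = {d, f}  B5 = {c, d}  B6 = {c, e}
Tree: B1–B2, B2–B3, B3–B4, B3–B5, B5–B6
The largest bag has 2 vertices, giving width 1; this decomposition certifies tw(G) ≤ 1. Any graph with an edge has treewidth ≥ 1, and G has the edge b–d. Hence tw(G) = 1 exactly.

1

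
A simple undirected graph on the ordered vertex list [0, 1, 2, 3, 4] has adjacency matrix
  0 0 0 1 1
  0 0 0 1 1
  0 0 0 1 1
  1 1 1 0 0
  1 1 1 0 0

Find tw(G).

2

A width-2 tree decomposition is:
Bags: B1 = {0, 3, 4}  B2 = {2, 3, 4}  B3 = {1, 3, 4}
Tree: B1–B2, B2–B3
Every bag has size at most 3, so the width is 3 − 1 = 2 and tw(G) ≤ 2. Since 4–0–3–2–4 is a cycle in G, G is not acyclic. Forests are exactly the graphs of treewidth ≤ 1, so tw(G) ≥ 2. The upper and lower bounds meet at 2, so that is the treewidth.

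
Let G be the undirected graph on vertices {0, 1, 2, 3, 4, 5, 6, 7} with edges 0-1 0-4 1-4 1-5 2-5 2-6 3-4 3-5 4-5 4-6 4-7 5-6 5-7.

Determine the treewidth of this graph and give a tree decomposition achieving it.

Every bag has size at most 3, so the width is 3 − 1 = 2 and tw(G) ≤ 2. On the other hand G contains the 3-clique {2, 5, 6}. A clique must lie in a single bag of any decomposition, so no decomposition can have width below 2. Therefore the treewidth is 2.

Treewidth 2.
One optimal decomposition is:
Bags: B1 = {4, 5, 7}  B2 = {4, 5, 6}  B3 = {1, 4, 5}  B4 = {0, 1, 4}  B5 = {3, 4, 5}  B6 = {2, 5, 6}
Tree: B1–B2, B2–B3, B3–B4, B3–B5, B2–B6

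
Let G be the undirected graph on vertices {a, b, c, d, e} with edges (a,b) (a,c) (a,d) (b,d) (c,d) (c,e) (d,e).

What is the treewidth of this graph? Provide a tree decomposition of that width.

Each bag holds 3 vertices, so the decomposition has width 2, which upper-bounds the treewidth. Conversely, {c, d, e} is a clique of size 3, and the vertices of any clique must share a bag in every tree decomposition; so some bag has ≥ 3 vertices and tw(G) ≥ 2. Therefore the treewidth is 2.

Treewidth 2.
One such decomposition:
Bags: B1 = {c, d, e}  B2 = {a, c, d}  B3 = {a, b, d}
Tree: B1–B2, B2–B3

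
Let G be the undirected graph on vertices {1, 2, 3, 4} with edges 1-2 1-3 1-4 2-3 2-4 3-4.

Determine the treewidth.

3

A width-3 tree decomposition is:
Bags: B1 = {1, 2, 3, 4}
Tree: (single bag)
A single bag containing all 4 vertices is trivially a valid decomposition of width 3. Conversely, {1, 2, 3, 4} is a clique of size 4, and the vertices of any clique must share a bag in every tree decomposition; so some bag has ≥ 4 vertices and tw(G) ≥ 3. Hence tw(G) = 3 exactly.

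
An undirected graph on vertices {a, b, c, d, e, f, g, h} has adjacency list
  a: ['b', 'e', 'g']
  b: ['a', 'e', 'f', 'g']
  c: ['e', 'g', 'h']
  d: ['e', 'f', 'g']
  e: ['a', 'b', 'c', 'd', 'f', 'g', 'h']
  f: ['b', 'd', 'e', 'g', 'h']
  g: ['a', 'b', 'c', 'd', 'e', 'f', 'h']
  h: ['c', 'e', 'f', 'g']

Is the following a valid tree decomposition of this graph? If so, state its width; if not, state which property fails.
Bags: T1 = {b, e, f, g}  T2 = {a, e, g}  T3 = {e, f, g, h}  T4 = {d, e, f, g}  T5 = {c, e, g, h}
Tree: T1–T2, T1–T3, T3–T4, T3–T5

No — edge (b,a) lies in no bag.

A tree decomposition must satisfy three properties: every vertex lies in some bag; for every edge, both endpoints lie together in some bag; and for every vertex, the bags containing it form a connected subtree. Here edge (b,a) lies in no bag, so the decomposition is invalid.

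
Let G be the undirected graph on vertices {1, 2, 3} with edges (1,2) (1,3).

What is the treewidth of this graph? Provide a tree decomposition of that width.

Treewidth 1.
One such decomposition:
Bags: B1 = {1, 3}  B2 = {1, 2}
Tree: B1–B2

Every bag has size at most 2, so the width is 2 − 1 = 1 and tw(G) ≤ 1. G has an edge, so its treewidth is at least 1. The upper and lower bounds meet at 1, so that is the treewidth.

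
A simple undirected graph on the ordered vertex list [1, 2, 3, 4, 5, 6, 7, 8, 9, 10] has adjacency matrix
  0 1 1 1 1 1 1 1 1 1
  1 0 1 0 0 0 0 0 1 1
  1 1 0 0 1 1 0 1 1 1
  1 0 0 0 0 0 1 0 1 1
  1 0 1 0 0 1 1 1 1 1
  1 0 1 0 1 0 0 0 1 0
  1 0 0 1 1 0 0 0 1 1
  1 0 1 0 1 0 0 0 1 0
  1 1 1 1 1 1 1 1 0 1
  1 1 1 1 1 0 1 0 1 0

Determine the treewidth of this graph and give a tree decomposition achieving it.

Treewidth 4.
One such decomposition:
Bags: B1 = {1, 5, 7, 9, 10}  B2 = {1, 4, 7, 9, 10}  B3 = {1, 3, 5, 9, 10}  B4 = {1, 3, 5, 8, 9}  B5 = {1, 3, 5, 6, 9}  B6 = {1, 2, 3, 9, 10}
Tree: B1–B2, B1–B3, B3–B4, B3–B5, B3–B6

Every bag has size at most 5, so the width is 5 − 1 = 4 and tw(G) ≤ 4. On the other hand G contains the 5-clique {1, 2, 3, 9, 10}. A clique must lie in a single bag of any decomposition, so no decomposition can have width below 4. Combining the bounds, tw(G) = 4.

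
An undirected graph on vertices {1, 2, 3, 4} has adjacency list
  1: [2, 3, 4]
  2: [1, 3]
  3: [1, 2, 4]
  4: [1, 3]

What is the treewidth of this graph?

A width-2 tree decomposition is:
Bags: B1 = {1, 2, 3}  B2 = {1, 3, 4}
Tree: B1–B2
The largest bag has 3 vertices, giving width 2; this decomposition certifies tw(G) ≤ 2. On the other hand G contains the 3-clique {1, 2, 3}. A clique must lie in a single bag of any decomposition, so no decomposition can have width below 2. Hence tw(G) = 2 exactly.

2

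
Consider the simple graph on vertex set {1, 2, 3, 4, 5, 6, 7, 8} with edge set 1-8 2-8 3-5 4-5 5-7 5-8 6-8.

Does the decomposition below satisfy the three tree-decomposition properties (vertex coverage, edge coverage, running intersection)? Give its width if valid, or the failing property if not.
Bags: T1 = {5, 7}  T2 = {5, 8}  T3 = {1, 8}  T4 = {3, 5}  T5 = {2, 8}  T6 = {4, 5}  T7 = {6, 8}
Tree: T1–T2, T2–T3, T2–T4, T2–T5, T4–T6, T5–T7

Yes; width 1.

Vertex coverage: the bags together contain {1, 2, 3, 4, 5, 6, 7, 8}, the full vertex set. Edge coverage: each edge of G has both endpoints in at least one bag. Running intersection: for every vertex, the bags containing it form a connected subtree. All three properties hold, so this is a valid tree decomposition of width max|bag| − 1 = 1, and hence tw(G) ≤ 1.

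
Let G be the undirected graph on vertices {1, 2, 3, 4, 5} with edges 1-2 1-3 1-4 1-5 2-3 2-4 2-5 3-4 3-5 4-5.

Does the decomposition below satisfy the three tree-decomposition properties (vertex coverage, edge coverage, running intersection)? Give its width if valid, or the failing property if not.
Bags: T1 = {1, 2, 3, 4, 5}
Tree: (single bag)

Every vertex of G appears in some bag (union = {1, 2, 3, 4, 5}); every edge is covered by a bag; and for each vertex v the set of bags containing v is connected in the bag tree. The decomposition is therefore valid. The largest bag has 5 vertices, so the width is 4.

Yes; width 4.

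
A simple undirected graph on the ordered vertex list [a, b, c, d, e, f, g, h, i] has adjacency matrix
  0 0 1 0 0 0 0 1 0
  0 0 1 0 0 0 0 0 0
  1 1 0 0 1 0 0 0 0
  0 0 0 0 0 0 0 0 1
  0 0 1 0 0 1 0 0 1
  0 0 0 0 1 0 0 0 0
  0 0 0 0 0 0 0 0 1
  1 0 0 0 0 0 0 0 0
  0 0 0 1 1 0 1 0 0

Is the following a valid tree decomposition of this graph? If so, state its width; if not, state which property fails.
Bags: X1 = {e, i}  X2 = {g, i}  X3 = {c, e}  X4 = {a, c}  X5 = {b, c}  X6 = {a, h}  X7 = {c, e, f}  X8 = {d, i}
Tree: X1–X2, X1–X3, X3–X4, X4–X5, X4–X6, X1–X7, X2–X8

No — bags containing vertex c are not connected in the tree.

A tree decomposition must satisfy three properties: every vertex lies in some bag; for every edge, both endpoints lie together in some bag; and for every vertex, the bags containing it form a connected subtree. Here bags containing vertex c are not connected in the tree, so the decomposition is invalid.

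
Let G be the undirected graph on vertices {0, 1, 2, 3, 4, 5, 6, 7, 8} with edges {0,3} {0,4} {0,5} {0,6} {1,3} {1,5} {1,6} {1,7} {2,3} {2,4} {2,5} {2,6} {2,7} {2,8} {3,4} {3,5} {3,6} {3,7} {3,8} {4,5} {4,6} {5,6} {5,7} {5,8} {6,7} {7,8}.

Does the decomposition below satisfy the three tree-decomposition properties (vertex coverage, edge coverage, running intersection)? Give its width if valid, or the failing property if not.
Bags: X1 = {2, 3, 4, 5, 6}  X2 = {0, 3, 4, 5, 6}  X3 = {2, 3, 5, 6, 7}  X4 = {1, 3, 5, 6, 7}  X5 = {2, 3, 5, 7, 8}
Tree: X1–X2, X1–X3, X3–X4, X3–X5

Every vertex of G appears in some bag (union = {0, 1, 2, 3, 4, 5, 6, 7, 8}); every edge is covered by a bag; and for each vertex v the set of bags containing v is connected in the bag tree. The decomposition is therefore valid. The largest bag has 5 vertices, so the width is 4.

Yes; width 4.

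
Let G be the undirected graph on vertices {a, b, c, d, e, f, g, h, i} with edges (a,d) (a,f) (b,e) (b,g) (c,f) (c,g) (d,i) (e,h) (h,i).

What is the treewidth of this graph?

2

A width-2 tree decomposition is:
Bags: B1 = {d, h, i}  B2 = {a, d, h}  B3 = {a, f, h}  B4 = {c, f, h}  B5 = {c, g, h}  B6 = {b, g, h}  B7 = {b, e, h}
Tree: B1–B2, B2–B3, B3–B4, B4–B5, B5–B6, B6–B7
The largest bag has 3 vertices, giving width 2; this decomposition certifies tw(G) ≤ 2. The edges h–i–d–a–f–c–g–b–e–h form a cycle, so G is not a tree and its treewidth is at least 2. The upper and lower bounds meet at 2, so that is the treewidth.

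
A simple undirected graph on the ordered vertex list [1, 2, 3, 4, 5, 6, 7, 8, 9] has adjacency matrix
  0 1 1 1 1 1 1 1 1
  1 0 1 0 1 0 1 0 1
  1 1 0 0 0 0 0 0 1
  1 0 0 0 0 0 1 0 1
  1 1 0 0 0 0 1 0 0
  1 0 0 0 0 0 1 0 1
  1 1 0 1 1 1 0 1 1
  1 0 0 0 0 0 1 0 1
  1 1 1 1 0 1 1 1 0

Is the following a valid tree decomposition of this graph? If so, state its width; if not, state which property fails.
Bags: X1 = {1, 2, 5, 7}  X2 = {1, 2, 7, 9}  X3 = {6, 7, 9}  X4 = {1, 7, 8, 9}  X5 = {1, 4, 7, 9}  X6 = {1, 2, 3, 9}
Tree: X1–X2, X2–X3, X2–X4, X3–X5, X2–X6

No — edge (1,6) lies in no bag.

A tree decomposition must satisfy three properties: every vertex lies in some bag; for every edge, both endpoints lie together in some bag; and for every vertex, the bags containing it form a connected subtree. Here edge (1,6) lies in no bag, so the decomposition is invalid.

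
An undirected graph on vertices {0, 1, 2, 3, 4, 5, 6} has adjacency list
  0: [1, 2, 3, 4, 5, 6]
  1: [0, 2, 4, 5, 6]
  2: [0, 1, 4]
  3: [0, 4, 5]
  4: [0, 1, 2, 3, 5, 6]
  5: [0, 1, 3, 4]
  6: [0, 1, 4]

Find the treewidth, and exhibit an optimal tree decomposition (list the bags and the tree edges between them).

Treewidth 3.
One such decomposition:
Bags: B1 = {0, 3, 4, 5}  B2 = {0, 1, 4, 5}  B3 = {0, 1, 4, 6}  B4 = {0, 1, 2, 4}
Tree: B1–B2, B2–B3, B2–B4

Every bag has size at most 4, so the width is 4 − 1 = 3 and tw(G) ≤ 3. For the lower bound, the 4 vertices {0, 1, 2, 4} are pairwise adjacent, and any tree decomposition puts a clique entirely inside one bag — forcing width ≥ 3. Hence tw(G) = 3 exactly.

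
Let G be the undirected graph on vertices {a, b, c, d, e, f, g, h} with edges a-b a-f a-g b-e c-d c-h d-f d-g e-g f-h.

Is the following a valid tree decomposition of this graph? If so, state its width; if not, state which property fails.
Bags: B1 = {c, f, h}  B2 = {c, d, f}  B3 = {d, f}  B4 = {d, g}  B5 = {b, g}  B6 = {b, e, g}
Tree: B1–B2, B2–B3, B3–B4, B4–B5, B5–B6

A tree decomposition must satisfy three properties: every vertex lies in some bag; for every edge, both endpoints lie together in some bag; and for every vertex, the bags containing it form a connected subtree. Here vertex a appears in no bag, so the decomposition is invalid.

No — vertex a appears in no bag.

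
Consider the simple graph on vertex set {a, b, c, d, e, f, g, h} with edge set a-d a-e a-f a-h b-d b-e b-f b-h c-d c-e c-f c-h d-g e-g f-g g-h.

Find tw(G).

4

A width-4 tree decomposition is:
Bags: B1 = {a, d, e, f, h}  B2 = {b, d, e, f, h}  B3 = {d, e, f, g, h}  B4 = {c, d, e, f, h}
Tree: B1–B2, B2–B3, B3–B4
The largest bag has 5 vertices, giving width 4; this decomposition certifies tw(G) ≤ 4. For the lower bound: the 5 vertex sets {a,e}, {b,f}, {g,h}, {d}, {c} are disjoint, each induces a connected subgraph, and every pair is joined by at least one edge of G. Contracting each set to a single vertex therefore yields K_{5} as a minor, and since treewidth is minor-monotone, tw(G) ≥ tw(K_{5}) = 4. Hence tw(G) = 4 exactly.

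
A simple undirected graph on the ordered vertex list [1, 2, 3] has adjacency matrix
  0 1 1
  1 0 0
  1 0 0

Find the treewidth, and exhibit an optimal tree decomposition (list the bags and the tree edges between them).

Treewidth 1.
One such decomposition:
Bags: B1 = {1, 3}  B2 = {1, 2}
Tree: B1–B2

Every bag has size at most 2, so the width is 2 − 1 = 1 and tw(G) ≤ 1. Since G has at least one edge (e.g. 1–3), it is not an edgeless graph, so tw(G) ≥ 1. Therefore the treewidth is 1.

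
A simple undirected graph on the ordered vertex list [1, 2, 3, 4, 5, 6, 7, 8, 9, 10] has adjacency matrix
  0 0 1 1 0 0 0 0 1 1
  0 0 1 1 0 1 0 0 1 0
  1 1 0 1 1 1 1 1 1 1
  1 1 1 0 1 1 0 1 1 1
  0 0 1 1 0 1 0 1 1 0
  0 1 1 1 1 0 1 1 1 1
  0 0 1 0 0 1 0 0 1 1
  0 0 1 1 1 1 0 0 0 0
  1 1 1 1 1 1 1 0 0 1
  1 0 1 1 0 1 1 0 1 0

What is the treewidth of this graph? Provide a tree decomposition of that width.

Treewidth 4.
One such decomposition:
Bags: B1 = {3, 4, 6, 9, 10}  B2 = {3, 6, 7, 9, 10}  B3 = {3, 4, 5, 6, 9}  B4 = {2, 3, 4, 6, 9}  B5 = {1, 3, 4, 9, 10}  B6 = {3, 4, 5, 6, 8}
Tree: B1–B2, B1–B3, B3–B4, B1–B5, B3–B6

Each bag holds 5 vertices, so the decomposition has width 4, which upper-bounds the treewidth. For the lower bound, the 5 vertices {1, 3, 4, 9, 10} are pairwise adjacent, and any tree decomposition puts a clique entirely inside one bag — forcing width ≥ 4. Therefore the treewidth is 4.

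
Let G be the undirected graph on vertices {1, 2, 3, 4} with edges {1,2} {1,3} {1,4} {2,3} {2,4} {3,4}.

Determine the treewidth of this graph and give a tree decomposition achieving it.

Treewidth 3.
One such decomposition:
Bags: B1 = {1, 2, 3, 4}
Tree: (single bag)

A single bag containing all 4 vertices is trivially a valid decomposition of width 3. On the other hand G contains the 4-clique {1, 2, 3, 4}. A clique must lie in a single bag of any decomposition, so no decomposition can have width below 3. Hence tw(G) = 3 exactly.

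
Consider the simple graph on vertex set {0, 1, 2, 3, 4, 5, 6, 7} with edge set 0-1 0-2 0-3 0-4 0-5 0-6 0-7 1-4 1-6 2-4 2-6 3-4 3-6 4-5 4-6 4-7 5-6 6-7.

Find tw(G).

3

A width-3 tree decomposition is:
Bags: B1 = {0, 4, 6, 7}  B2 = {0, 2, 4, 6}  B3 = {0, 3, 4, 6}  B4 = {0, 1, 4, 6}  B5 = {0, 4, 5, 6}
Tree: B1–B2, B2–B3, B1–B4, B2–B5
The largest bag has 4 vertices, giving width 3; this decomposition certifies tw(G) ≤ 3. Conversely, {0, 1, 4, 6} is a clique of size 4, and the vertices of any clique must share a bag in every tree decomposition; so some bag has ≥ 4 vertices and tw(G) ≥ 3. Combining the bounds, tw(G) = 3.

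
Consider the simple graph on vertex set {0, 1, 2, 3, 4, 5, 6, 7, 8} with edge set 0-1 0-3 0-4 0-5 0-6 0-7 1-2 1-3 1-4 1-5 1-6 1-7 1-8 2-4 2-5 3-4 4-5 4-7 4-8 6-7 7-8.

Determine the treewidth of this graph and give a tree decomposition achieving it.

Treewidth 3.
One such decomposition:
Bags: B1 = {0, 1, 4, 7}  B2 = {1, 4, 7, 8}  B3 = {0, 1, 4, 5}  B4 = {0, 1, 3, 4}  B5 = {1, 2, 4, 5}  B6 = {0, 1, 6, 7}
Tree: B1–B2, B1–B3, B3–B4, B3–B5, B1–B6

Each bag holds 4 vertices, so the decomposition has width 3, which upper-bounds the treewidth. Conversely, {0, 1, 3, 4} is a clique of size 4, and the vertices of any clique must share a bag in every tree decomposition; so some bag has ≥ 4 vertices and tw(G) ≥ 3. Therefore the treewidth is 3.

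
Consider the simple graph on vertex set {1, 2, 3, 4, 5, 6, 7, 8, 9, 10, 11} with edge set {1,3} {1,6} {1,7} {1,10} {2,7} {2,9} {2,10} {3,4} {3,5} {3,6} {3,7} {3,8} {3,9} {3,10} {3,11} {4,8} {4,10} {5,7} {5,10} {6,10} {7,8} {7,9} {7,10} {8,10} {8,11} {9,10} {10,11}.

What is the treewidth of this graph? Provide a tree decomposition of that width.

Treewidth 3.
Bags: B1 = {3, 5, 7, 10}  B2 = {3, 7, 8, 10}  B3 = {3, 7, 9, 10}  B4 = {3, 4, 8, 10}  B5 = {1, 3, 7, 10}  B6 = {3, 8, 10, 11}  B7 = {2, 7, 9, 10}  B8 = {1, 3, 6, 10}
Tree: B1–B2, B1–B3, B2–B4, B3–B5, B4–B6, B3–B7, B5–B8

Each bag holds 4 vertices, so the decomposition has width 3, which upper-bounds the treewidth. On the other hand G contains the 4-clique {2, 7, 9, 10}. A clique must lie in a single bag of any decomposition, so no decomposition can have width below 3. Hence tw(G) = 3 exactly.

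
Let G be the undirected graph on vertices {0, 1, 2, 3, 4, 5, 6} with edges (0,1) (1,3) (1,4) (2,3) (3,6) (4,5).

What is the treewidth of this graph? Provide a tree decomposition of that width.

Treewidth 1.
One such decomposition:
Bags: B1 = {1, 4}  B2 = {1, 3}  B3 = {0, 1}  B4 = {4, 5}  B5 = {3, 6}  B6 = {2, 3}
Tree: B1–B2, B1–B3, B1–B4, B2–B5, B5–B6

The largest bag has 2 vertices, giving width 1; this decomposition certifies tw(G) ≤ 1. G has an edge, so its treewidth is at least 1. Combining the bounds, tw(G) = 1.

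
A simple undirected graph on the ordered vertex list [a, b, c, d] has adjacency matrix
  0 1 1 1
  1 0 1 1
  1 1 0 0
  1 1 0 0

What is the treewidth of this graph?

A width-2 tree decomposition is:
Bags: B1 = {a, b, d}  B2 = {a, b, c}
Tree: B1–B2
The largest bag has 3 vertices, giving width 2; this decomposition certifies tw(G) ≤ 2. On the other hand G contains the 3-clique {a, b, d}. A clique must lie in a single bag of any decomposition, so no decomposition can have width below 2. Therefore the treewidth is 2.

2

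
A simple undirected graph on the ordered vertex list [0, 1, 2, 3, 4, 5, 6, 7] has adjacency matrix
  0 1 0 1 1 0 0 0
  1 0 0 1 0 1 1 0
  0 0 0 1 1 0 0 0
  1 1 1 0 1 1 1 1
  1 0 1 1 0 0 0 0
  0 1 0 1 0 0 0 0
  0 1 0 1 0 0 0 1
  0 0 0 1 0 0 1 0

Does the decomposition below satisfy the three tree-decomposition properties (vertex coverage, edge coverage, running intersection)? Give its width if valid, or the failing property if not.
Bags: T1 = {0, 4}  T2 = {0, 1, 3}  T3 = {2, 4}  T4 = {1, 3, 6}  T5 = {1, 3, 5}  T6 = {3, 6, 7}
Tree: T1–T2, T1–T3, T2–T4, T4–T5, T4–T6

A tree decomposition must satisfy three properties: every vertex lies in some bag; for every edge, both endpoints lie together in some bag; and for every vertex, the bags containing it form a connected subtree. Here edge (3,4) lies in no bag, so the decomposition is invalid.

No — edge (3,4) lies in no bag.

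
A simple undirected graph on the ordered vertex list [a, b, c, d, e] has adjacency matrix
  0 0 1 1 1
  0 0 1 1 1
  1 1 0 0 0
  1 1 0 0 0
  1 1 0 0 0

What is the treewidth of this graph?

A width-2 tree decomposition is:
Bags: B1 = {a, b, d}  B2 = {a, b, c}  B3 = {a, b, e}
Tree: B1–B2, B2–B3
The largest bag has 3 vertices, giving width 2; this decomposition certifies tw(G) ≤ 2. The edges d–a–c–b–d form a cycle, so G is not a tree and its treewidth is at least 2. Therefore the treewidth is 2.

2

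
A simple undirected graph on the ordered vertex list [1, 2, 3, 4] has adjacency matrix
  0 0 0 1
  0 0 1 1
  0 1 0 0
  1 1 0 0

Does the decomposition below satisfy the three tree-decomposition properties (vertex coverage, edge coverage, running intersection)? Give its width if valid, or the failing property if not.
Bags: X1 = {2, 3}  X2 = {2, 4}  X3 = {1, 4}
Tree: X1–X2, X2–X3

Checking the three conditions: (i) the bags cover all of {1, 2, 3, 4}; (ii) for each edge, some bag contains both endpoints; (iii) the bags containing any fixed vertex form a subtree. All hold, so the decomposition is valid with width 2 − 1 = 1.

Yes; width 1.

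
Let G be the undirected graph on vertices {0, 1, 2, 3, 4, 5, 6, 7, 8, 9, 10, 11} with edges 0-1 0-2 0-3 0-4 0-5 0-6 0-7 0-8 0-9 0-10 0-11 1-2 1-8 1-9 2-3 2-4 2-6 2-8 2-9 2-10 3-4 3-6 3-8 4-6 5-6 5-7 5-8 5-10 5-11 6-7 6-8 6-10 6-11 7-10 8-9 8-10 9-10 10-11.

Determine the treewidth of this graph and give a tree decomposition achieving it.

Each bag holds 5 vertices, so the decomposition has width 4, which upper-bounds the treewidth. For the lower bound, the 5 vertices {0, 1, 2, 8, 9} are pairwise adjacent, and any tree decomposition puts a clique entirely inside one bag — forcing width ≥ 4. Therefore the treewidth is 4.

Treewidth 4.
One such decomposition:
Bags: B1 = {0, 2, 6, 8, 10}  B2 = {0, 5, 6, 8, 10}  B3 = {0, 5, 6, 7, 10}  B4 = {0, 2, 8, 9, 10}  B5 = {0, 1, 2, 8, 9}  B6 = {0, 2, 3, 6, 8}  B7 = {0, 2, 3, 4, 6}  B8 = {0, 5, 6, 10, 11}
Tree: B1–B2, B2–B3, B1–B4, B4–B5, B1–B6, B6–B7, B2–B8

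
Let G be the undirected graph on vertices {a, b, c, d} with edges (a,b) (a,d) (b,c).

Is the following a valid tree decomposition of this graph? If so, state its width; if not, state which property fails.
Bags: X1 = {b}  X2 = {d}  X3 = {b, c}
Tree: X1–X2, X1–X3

No — vertex a appears in no bag.

A tree decomposition must satisfy three properties: every vertex lies in some bag; for every edge, both endpoints lie together in some bag; and for every vertex, the bags containing it form a connected subtree. Here vertex a appears in no bag, so the decomposition is invalid.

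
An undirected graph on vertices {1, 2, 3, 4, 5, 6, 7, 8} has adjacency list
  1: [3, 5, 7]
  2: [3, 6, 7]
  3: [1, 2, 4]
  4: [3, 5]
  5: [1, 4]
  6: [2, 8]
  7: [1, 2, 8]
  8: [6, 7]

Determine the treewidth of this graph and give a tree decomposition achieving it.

Treewidth 2.
Bags: B1 = {2, 6, 8}  B2 = {2, 7, 8}  B3 = {2, 3, 7}  B4 = {1, 3, 7}  B5 = {1, 3, 4}  B6 = {1, 4, 5}
Tree: B1–B2, B2–B3, B3–B4, B4–B5, B5–B6

Every bag has size at most 3, so the width is 3 − 1 = 2 and tw(G) ≤ 2. For the lower bound, G contains the cycle 6–8–7–2–6, so G is not a forest; only forests have treewidth ≤ 1, hence tw(G) ≥ 2. Therefore the treewidth is 2.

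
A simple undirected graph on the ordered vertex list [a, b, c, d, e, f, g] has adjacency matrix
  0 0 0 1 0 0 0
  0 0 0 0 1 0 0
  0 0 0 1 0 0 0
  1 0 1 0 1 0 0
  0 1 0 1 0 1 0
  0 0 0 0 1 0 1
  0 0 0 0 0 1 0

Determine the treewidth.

A width-1 tree decomposition is:
Bags: B1 = {e, f}  B2 = {b, e}  B3 = {d, e}  B4 = {a, d}  B5 = {c, d}  B6 = {f, g}
Tree: B1–B2, B1–B3, B3–B4, B3–B5, B1–B6
Each bag holds 2 vertices, so the decomposition has width 1, which upper-bounds the treewidth. G has an edge, so its treewidth is at least 1. Combining the bounds, tw(G) = 1.

1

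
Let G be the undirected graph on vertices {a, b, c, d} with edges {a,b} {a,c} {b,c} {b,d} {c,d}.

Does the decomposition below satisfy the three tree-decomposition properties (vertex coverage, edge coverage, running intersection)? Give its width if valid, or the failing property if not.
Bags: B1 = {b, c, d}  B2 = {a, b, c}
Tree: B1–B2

Every vertex of G appears in some bag (union = {a, b, c, d}); every edge is covered by a bag; and for each vertex v the set of bags containing v is connected in the bag tree. The decomposition is therefore valid. The largest bag has 3 vertices, so the width is 2.

Yes; width 2.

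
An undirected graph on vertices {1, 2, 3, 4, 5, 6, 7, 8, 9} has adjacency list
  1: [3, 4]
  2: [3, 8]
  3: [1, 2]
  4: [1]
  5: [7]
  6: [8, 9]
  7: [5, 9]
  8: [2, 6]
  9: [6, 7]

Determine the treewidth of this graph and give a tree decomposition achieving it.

Every bag has size at most 2, so the width is 2 − 1 = 1 and tw(G) ≤ 1. Any graph with an edge has treewidth ≥ 1, and G has the edge 4–1. Hence tw(G) = 1 exactly.

Treewidth 1.
One optimal decomposition is:
Bags: B1 = {1, 4}  B2 = {1, 3}  B3 = {2, 3}  B4 = {2, 8}  B5 = {6, 8}  B6 = {6, 9}  B7 = {7, 9}  B8 = {5, 7}
Tree: B1–B2, B2–B3, B3–B4, B4–B5, B5–B6, B6–B7, B7–B8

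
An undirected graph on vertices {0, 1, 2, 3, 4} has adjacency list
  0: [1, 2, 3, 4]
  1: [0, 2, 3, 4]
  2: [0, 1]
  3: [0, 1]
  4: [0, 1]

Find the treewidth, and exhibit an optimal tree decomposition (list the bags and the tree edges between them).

Treewidth 2.
One such decomposition:
Bags: B1 = {0, 1, 2}  B2 = {0, 1, 3}  B3 = {0, 1, 4}
Tree: B1–B2, B2–B3

Every bag has size at most 3, so the width is 3 − 1 = 2 and tw(G) ≤ 2. On the other hand G contains the 3-clique {0, 1, 2}. A clique must lie in a single bag of any decomposition, so no decomposition can have width below 2. Therefore the treewidth is 2.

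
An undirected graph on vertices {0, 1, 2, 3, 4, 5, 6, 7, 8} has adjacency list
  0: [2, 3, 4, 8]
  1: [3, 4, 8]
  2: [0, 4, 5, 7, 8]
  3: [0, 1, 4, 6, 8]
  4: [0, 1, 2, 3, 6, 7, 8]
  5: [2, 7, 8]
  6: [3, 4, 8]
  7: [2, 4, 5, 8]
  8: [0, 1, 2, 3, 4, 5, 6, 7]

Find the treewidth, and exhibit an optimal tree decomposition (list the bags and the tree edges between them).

Treewidth 3.
One such decomposition:
Bags: B1 = {0, 2, 4, 8}  B2 = {2, 4, 7, 8}  B3 = {2, 5, 7, 8}  B4 = {0, 3, 4, 8}  B5 = {3, 4, 6, 8}  B6 = {1, 3, 4, 8}
Tree: B1–B2, B2–B3, B1–B4, B4–B5, B5–B6

The largest bag has 4 vertices, giving width 3; this decomposition certifies tw(G) ≤ 3. For the lower bound, the 4 vertices {0, 2, 4, 8} are pairwise adjacent, and any tree decomposition puts a clique entirely inside one bag — forcing width ≥ 3. The upper and lower bounds meet at 3, so that is the treewidth.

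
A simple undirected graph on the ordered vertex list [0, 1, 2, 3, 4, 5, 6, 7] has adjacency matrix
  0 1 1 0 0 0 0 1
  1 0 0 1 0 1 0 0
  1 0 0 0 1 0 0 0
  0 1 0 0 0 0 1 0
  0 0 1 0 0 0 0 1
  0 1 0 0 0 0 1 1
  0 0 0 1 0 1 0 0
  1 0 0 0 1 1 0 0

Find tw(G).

A width-2 tree decomposition is:
Bags: B1 = {3, 5, 6}  B2 = {1, 3, 5}  B3 = {1, 5, 7}  B4 = {0, 1, 7}  B5 = {0, 4, 7}  B6 = {0, 2, 4}
Tree: B1–B2, B2–B3, B3–B4, B4–B5, B5–B6
Every bag has size at most 3, so the width is 3 − 1 = 2 and tw(G) ≤ 2. Since 6–3–1–5–6 is a cycle in G, G is not acyclic. Forests are exactly the graphs of treewidth ≤ 1, so tw(G) ≥ 2. Therefore the treewidth is 2.

2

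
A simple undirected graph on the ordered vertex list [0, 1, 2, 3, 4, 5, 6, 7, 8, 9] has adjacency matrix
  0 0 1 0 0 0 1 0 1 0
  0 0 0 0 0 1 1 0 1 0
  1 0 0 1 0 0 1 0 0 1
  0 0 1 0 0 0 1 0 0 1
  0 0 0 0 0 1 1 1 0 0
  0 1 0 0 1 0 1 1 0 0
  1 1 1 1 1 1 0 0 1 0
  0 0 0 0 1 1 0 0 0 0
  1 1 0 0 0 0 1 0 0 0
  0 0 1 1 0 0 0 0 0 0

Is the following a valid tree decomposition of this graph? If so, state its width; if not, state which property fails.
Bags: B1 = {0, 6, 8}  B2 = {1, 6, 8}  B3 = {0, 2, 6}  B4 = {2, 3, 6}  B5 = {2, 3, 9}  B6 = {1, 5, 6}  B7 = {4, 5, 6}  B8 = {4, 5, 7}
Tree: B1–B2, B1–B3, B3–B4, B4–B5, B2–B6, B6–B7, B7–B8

Checking the three conditions: (i) the bags cover all of {0, 1, 2, 3, 4, 5, 6, 7, 8, 9}; (ii) for each edge, some bag contains both endpoints; (iii) the bags containing any fixed vertex form a subtree. All hold, so the decomposition is valid with width 3 − 1 = 2.

Yes; width 2.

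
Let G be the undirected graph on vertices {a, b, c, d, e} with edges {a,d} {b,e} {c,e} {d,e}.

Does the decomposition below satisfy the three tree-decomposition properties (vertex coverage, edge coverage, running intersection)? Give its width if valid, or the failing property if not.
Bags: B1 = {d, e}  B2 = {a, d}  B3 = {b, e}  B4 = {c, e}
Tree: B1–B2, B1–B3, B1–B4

Checking the three conditions: (i) the bags cover all of {a, b, c, d, e}; (ii) for each edge, some bag contains both endpoints; (iii) the bags containing any fixed vertex form a subtree. All hold, so the decomposition is valid with width 2 − 1 = 1.

Yes; width 1.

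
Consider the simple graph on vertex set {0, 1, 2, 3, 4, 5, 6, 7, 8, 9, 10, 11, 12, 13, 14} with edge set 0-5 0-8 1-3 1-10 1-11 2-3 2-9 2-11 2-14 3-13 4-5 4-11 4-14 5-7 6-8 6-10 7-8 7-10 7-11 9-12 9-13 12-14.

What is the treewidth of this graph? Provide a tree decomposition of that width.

Treewidth 3.
Bags: B1 = {9, 12, 13, 14}  B2 = {2, 9, 13, 14}  B3 = {2, 3, 13, 14}  B4 = {2, 3, 4, 14}  B5 = {2, 3, 4, 11}  B6 = {1, 3, 4, 11}  B7 = {1, 4, 5, 11}  B8 = {1, 5, 7, 11}  B9 = {1, 5, 7, 10}  B10 = {0, 5, 7, 10}  B11 = {0, 7, 8, 10}  B12 = {0, 6, 8, 10}
Tree: B1–B2, B2–B3, B3–B4, B4–B5, B5–B6, B6–B7, B7–B8, B8–B9, B9–B10, B10–B11, B11–B12

The largest bag has 4 vertices, giving width 3; this decomposition certifies tw(G) ≤ 3. For the lower bound: the 4 vertex sets {9,12,13}, {14}, {2}, {1,3,4,11} are disjoint, each induces a connected subgraph, and every pair is joined by at least one edge of G. Contracting each set to a single vertex therefore yields K_{4} as a minor, and since treewidth is minor-monotone, tw(G) ≥ tw(K_{4}) = 3. Therefore the treewidth is 3.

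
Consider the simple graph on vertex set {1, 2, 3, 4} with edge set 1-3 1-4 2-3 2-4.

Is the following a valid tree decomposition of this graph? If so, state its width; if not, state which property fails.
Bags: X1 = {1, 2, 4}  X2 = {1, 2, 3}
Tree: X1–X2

Vertex coverage: the bags together contain {1, 2, 3, 4}, the full vertex set. Edge coverage: each edge of G has both endpoints in at least one bag. Running intersection: for every vertex, the bags containing it form a connected subtree. All three properties hold, so this is a valid tree decomposition of width max|bag| − 1 = 2, and hence tw(G) ≤ 2.

Yes; width 2.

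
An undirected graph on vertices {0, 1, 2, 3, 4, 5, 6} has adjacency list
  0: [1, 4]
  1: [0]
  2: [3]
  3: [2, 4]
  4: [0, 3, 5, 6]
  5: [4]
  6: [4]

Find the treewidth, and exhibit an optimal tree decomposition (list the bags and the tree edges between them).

The largest bag has 2 vertices, giving width 1; this decomposition certifies tw(G) ≤ 1. Any graph with an edge has treewidth ≥ 1, and G has the edge 4–5. The upper and lower bounds meet at 1, so that is the treewidth.

Treewidth 1.
One optimal decomposition is:
Bags: B1 = {4, 5}  B2 = {3, 4}  B3 = {0, 4}  B4 = {0, 1}  B5 = {2, 3}  B6 = {4, 6}
Tree: B1–B2, B2–B3, B3–B4, B2–B5, B3–B6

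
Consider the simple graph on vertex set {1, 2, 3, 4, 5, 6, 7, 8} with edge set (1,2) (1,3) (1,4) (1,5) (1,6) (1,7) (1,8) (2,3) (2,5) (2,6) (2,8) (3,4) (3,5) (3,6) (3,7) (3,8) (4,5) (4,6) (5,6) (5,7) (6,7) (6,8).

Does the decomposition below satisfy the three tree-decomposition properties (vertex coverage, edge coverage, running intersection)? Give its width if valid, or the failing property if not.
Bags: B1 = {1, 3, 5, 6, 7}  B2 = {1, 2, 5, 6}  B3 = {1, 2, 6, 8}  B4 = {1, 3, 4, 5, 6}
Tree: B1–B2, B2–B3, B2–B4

No — edge (3,2) lies in no bag.

A tree decomposition must satisfy three properties: every vertex lies in some bag; for every edge, both endpoints lie together in some bag; and for every vertex, the bags containing it form a connected subtree. Here edge (3,2) lies in no bag, so the decomposition is invalid.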